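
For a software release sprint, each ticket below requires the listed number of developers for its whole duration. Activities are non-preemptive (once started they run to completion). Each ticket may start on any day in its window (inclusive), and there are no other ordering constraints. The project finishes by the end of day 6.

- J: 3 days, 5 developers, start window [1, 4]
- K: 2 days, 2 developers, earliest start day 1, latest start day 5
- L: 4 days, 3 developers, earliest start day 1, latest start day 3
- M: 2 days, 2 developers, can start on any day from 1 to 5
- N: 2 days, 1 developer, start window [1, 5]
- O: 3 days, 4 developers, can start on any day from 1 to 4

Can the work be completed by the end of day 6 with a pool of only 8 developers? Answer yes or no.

no

Total developer-days = 49; over 6 days the average is 49/6 > 8, so some day must exceed 8.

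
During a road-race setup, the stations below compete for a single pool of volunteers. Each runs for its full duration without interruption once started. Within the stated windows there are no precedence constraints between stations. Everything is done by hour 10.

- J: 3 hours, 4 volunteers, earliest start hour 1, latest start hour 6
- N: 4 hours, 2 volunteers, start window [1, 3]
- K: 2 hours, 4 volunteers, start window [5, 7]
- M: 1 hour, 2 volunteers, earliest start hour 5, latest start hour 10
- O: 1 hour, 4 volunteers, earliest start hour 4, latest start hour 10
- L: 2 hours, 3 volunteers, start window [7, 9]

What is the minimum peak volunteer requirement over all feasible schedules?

6

Schedule J@1, N@1, K@5, M@5, O@4, L@7: h1:6  h2:6  h3:6  h4:6  h5:6  h6:4  h7:3  h8:3  h9:0  h10:0 — peak 6.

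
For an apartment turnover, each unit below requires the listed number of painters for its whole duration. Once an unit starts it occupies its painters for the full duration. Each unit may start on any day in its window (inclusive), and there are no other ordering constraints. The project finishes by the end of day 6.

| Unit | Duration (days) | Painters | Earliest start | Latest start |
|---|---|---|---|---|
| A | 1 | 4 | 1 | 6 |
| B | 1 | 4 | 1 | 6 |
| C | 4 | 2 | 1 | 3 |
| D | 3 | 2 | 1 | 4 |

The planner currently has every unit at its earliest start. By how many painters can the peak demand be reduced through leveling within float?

Early-start peak: d1:12  d2:4  d3:4  d4:2  d5:0  d6:0 ⇒ 12.
Leveled (A@1, B@2, C@3, D@3): d1:4  d2:4  d3:4  d4:4  d5:4  d6:2 ⇒ 4.
Reduction 12 − 4 = 8.

8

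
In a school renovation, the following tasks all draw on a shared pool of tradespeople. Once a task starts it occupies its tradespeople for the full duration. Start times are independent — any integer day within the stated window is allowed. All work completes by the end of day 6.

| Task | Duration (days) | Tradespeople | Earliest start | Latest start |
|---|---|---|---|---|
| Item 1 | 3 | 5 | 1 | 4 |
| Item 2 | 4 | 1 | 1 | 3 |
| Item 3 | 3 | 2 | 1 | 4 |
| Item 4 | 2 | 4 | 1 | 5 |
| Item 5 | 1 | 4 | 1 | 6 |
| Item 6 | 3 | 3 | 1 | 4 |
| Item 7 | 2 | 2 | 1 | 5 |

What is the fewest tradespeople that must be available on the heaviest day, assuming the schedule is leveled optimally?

9

Early-start (Item 1@1, Item 2@1, Item 3@1, Item 4@1, Item 5@1, Item 6@1, Item 7@1) gives peak 21: d1:21  d2:17  d3:11  d4:1  d5:0  d6:0.
Shift Item 4→4, Item 5→6, Item 6→4, Item 7→5.
Schedule Item 1@1, Item 2@1, Item 3@1, Item 4@4, Item 5@6, Item 6@4, Item 7@5: d1:8  d2:8  d3:8  d4:8  d5:9  d6:9 — peak 9.
Total tradesperson-days = 50 over 6 days ⇒ peak ≥ ⌈50/6⌉ = 9, so 9 is optimal.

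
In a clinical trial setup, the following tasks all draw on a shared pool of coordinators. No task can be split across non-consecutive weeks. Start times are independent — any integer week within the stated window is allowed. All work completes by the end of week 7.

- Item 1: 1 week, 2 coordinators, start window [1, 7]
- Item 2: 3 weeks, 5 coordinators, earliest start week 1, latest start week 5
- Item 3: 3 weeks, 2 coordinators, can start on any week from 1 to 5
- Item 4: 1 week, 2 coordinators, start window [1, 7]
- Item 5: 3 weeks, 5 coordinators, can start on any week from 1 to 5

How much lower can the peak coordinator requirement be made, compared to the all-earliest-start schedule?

Early-start peak: w1:16  w2:12  w3:12  w4:0  w5:0  w6:0  w7:0 ⇒ 16.
Leveled (Item 1@1, Item 2@1, Item 3@2, Item 4@4, Item 5@5): w1:7  w2:7  w3:7  w4:4  w5:5  w6:5  w7:5 ⇒ 7.
Reduction 16 − 7 = 9.

9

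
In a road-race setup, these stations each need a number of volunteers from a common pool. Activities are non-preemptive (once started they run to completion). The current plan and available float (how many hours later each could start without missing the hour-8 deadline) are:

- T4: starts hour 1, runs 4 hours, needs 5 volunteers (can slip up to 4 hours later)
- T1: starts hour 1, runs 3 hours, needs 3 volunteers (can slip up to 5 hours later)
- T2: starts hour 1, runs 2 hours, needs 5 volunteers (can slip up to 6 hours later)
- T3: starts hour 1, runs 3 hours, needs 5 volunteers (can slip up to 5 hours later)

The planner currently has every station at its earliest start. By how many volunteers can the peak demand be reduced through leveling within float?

8

Early-start peak: h1:18  h2:18  h3:13  h4:5  h5:0  h6:0  h7:0  h8:0 ⇒ 18.
Leveled (T4@1, T1@1, T2@4, T3@5): h1:8  h2:8  h3:8  h4:10  h5:10  h6:5  h7:5  h8:0 ⇒ 10.
Reduction 18 − 10 = 8.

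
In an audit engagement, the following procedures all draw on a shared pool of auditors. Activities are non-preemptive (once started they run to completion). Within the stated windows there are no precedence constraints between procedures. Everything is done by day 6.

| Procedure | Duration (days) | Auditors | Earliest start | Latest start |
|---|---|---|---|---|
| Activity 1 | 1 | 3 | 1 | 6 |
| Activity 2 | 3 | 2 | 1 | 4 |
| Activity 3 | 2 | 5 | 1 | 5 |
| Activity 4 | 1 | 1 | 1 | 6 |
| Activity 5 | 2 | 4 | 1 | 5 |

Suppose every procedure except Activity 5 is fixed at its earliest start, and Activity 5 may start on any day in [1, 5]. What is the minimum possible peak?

Activity 5@1: d1:15  d2:11  d3:2  d4:0  d5:0  d6:0 → peak 15
Activity 5@2: d1:11  d2:11  d3:6  d4:0  d5:0  d6:0 → peak 11
Activity 5@3: d1:11  d2:7  d3:6  d4:4  d5:0  d6:0 → peak 11
Activity 5@4: d1:11  d2:7  d3:2  d4:4  d5:4  d6:0 → peak 11
Activity 5@5: d1:11  d2:7  d3:2  d4:0  d5:4  d6:4 → peak 11
Best is Activity 5@2, peak 11.

11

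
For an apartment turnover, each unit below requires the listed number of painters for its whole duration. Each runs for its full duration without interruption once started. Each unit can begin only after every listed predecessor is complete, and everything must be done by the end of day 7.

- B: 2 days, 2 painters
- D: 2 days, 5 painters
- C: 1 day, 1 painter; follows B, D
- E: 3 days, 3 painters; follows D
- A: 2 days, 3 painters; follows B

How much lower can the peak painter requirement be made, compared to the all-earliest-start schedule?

2

Early-start peak: d1:7  d2:7  d3:7  d4:6  d5:3  d6:0  d7:0 ⇒ 7.
Leveled (B@3, D@1, C@5, E@3, A@6): d1:5  d2:5  d3:5  d4:5  d5:4  d6:3  d7:3 ⇒ 5.
Reduction 7 − 5 = 2.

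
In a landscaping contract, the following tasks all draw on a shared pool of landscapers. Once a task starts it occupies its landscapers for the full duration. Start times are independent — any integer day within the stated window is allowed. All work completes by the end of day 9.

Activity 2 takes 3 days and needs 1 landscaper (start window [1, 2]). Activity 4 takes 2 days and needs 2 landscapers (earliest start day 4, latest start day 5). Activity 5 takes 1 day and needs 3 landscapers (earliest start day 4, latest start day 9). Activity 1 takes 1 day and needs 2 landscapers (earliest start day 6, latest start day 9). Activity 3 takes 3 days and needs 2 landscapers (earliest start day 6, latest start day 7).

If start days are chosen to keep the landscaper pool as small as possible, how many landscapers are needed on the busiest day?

4

Early-start (Activity 2@1, Activity 4@4, Activity 5@4, Activity 1@6, Activity 3@6) gives peak 5: d1:1  d2:1  d3:1  d4:5  d5:2  d6:4  d7:2  d8:2  d9:0.
Shift Activity 5→6, Activity 1→7, Activity 3→7.
Schedule Activity 2@1, Activity 4@4, Activity 5@6, Activity 1@7, Activity 3@7: d1:1  d2:1  d3:1  d4:2  d5:2  d6:3  d7:4  d8:2  d9:2 — peak 4.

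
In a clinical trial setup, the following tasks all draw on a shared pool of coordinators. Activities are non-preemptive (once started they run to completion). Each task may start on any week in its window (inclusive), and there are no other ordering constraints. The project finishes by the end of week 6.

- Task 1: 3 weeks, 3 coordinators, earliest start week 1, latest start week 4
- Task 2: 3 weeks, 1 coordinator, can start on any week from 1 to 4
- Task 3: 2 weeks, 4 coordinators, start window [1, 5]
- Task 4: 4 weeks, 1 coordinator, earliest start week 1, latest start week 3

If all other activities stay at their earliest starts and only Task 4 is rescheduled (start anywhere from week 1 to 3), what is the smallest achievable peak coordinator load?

8

Task 4@1: w1:9  w2:9  w3:5  w4:1  w5:0  w6:0 → peak 9
Task 4@2: w1:8  w2:9  w3:5  w4:1  w5:1  w6:0 → peak 9
Task 4@3: w1:8  w2:8  w3:5  w4:1  w5:1  w6:1 → peak 8
Best is Task 4@3, peak 8.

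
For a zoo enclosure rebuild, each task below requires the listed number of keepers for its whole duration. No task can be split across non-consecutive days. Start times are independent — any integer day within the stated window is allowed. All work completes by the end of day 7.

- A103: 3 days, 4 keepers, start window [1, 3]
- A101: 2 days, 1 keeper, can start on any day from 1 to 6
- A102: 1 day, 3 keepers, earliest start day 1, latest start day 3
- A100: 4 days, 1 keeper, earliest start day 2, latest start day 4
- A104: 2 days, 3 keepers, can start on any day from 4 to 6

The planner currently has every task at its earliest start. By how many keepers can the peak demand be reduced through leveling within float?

3

Early-start peak: d1:8  d2:6  d3:5  d4:4  d5:4  d6:0  d7:0 ⇒ 8.
Leveled (A103@2, A101@1, A102@1, A100@3, A104@5): d1:4  d2:5  d3:5  d4:5  d5:4  d6:4  d7:0 ⇒ 5.
Reduction 8 − 5 = 3.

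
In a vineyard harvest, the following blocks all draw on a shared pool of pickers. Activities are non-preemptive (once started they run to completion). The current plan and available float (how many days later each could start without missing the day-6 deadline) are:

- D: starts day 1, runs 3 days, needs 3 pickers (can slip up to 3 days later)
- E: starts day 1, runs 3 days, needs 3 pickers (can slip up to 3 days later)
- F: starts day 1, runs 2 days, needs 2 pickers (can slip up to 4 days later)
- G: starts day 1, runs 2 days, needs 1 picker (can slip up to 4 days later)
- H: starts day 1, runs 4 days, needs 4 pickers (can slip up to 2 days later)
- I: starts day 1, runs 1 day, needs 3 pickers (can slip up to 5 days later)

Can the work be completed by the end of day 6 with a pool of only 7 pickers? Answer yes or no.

Total picker-days = 43; over 6 days the average is 43/6 > 7, so some day must exceed 7.

no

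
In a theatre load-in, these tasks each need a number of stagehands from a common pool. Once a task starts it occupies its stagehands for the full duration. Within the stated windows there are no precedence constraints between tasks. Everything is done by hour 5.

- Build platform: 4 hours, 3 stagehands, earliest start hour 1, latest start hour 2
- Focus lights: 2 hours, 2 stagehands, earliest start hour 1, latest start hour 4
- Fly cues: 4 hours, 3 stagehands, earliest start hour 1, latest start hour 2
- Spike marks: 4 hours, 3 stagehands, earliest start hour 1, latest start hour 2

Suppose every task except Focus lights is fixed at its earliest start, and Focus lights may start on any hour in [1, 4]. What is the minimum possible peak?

Focus lights@1: h1:11  h2:11  h3:9  h4:9  h5:0 → peak 11
Focus lights@2: h1:9  h2:11  h3:11  h4:9  h5:0 → peak 11
Focus lights@3: h1:9  h2:9  h3:11  h4:11  h5:0 → peak 11
Focus lights@4: h1:9  h2:9  h3:9  h4:11  h5:2 → peak 11
Best is Focus lights@1, peak 11.

11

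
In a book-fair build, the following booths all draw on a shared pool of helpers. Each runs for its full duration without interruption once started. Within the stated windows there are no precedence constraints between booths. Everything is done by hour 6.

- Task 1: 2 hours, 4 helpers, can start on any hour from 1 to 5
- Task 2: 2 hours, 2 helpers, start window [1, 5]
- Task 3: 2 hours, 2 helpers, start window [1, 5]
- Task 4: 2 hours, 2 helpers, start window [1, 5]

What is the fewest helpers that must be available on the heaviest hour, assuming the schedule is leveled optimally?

4

Early-start (Task 1@1, Task 2@1, Task 3@1, Task 4@1) gives peak 10: h1:10  h2:10  h3:0  h4:0  h5:0  h6:0.
Shift Task 2→3, Task 3→3, Task 4→5.
Schedule Task 1@1, Task 2@3, Task 3@3, Task 4@5: h1:4  h2:4  h3:4  h4:4  h5:2  h6:2 — peak 4.
Total helper-hours = 20 over 6 hours ⇒ peak ≥ ⌈20/6⌉ = 4, so 4 is optimal.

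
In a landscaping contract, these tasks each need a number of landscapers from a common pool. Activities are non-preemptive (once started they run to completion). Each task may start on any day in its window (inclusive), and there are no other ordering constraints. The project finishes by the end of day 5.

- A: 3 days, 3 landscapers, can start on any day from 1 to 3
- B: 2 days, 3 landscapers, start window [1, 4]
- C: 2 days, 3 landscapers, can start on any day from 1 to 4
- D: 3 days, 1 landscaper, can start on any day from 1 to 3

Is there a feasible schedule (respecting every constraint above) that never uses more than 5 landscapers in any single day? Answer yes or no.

The minimum achievable peak is 6; 5 < 6, so no feasible schedule stays within the cap.

no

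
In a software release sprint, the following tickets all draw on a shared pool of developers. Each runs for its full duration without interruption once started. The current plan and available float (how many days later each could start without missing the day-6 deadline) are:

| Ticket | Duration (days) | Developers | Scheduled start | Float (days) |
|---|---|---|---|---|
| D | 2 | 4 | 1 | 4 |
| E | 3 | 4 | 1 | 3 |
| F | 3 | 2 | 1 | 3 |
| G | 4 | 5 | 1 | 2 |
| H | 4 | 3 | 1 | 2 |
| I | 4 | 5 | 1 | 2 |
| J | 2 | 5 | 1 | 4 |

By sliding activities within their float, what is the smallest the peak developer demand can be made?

Early-start (D@1, E@1, F@1, G@1, H@1, I@1, J@1) gives peak 28: d1:28  d2:28  d3:19  d4:13  d5:0  d6:0.
Shift F→4, I→3, J→5.
Schedule D@1, E@1, F@4, G@1, H@1, I@3, J@5: d1:16  d2:16  d3:17  d4:15  d5:12  d6:12 — peak 17.

17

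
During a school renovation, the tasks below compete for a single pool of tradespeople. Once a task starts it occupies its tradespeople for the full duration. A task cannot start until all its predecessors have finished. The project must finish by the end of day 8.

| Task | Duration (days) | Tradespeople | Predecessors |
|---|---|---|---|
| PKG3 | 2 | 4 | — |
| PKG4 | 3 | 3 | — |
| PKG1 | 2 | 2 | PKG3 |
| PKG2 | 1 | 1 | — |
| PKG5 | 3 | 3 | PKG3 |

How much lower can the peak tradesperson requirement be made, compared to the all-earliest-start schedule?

3

Early-start peak: d1:8  d2:7  d3:8  d4:5  d5:3  d6:0  d7:0  d8:0 ⇒ 8.
Leveled (PKG3@1, PKG4@3, PKG1@3, PKG2@1, PKG5@6): d1:5  d2:4  d3:5  d4:5  d5:3  d6:3  d7:3  d8:3 ⇒ 5.
Reduction 8 − 5 = 3.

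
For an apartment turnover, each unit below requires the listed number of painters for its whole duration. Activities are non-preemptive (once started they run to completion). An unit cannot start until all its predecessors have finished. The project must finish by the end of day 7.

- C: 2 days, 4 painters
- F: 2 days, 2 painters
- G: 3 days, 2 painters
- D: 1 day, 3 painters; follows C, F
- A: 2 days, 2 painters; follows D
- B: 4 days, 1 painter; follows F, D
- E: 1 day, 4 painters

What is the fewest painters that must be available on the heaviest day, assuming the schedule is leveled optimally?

Early-start (C@1, F@1, G@1, D@3, A@4, B@4, E@1) gives peak 12: d1:12  d2:8  d3:5  d4:3  d5:3  d6:1  d7:1.
Shift G→3, E→6.
Schedule C@1, F@1, G@3, D@3, A@4, B@4, E@6: d1:6  d2:6  d3:5  d4:5  d5:5  d6:5  d7:1 — peak 6.

6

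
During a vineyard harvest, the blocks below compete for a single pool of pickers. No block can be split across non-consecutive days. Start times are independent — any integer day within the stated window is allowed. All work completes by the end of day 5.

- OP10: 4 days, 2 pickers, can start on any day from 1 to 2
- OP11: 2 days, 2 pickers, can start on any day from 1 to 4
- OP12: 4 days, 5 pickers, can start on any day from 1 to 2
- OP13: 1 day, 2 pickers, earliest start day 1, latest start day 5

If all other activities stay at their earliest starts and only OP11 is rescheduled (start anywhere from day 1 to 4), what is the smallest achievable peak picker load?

OP11@1: d1:11  d2:9  d3:7  d4:7  d5:0 → peak 11
OP11@2: d1:9  d2:9  d3:9  d4:7  d5:0 → peak 9
OP11@3: d1:9  d2:7  d3:9  d4:9  d5:0 → peak 9
OP11@4: d1:9  d2:7  d3:7  d4:9  d5:2 → peak 9
Best is OP11@2, peak 9.

9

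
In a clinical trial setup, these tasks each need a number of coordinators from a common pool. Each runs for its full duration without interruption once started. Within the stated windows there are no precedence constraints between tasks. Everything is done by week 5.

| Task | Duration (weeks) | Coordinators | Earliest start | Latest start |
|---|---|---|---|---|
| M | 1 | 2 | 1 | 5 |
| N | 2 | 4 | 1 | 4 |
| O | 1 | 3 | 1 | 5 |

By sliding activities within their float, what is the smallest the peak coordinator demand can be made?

4

Early-start (M@1, N@1, O@1) gives peak 9: w1:9  w2:4  w3:0  w4:0  w5:0.
Shift N→2, O→4.
Schedule M@1, N@2, O@4: w1:2  w2:4  w3:4  w4:3  w5:0 — peak 4.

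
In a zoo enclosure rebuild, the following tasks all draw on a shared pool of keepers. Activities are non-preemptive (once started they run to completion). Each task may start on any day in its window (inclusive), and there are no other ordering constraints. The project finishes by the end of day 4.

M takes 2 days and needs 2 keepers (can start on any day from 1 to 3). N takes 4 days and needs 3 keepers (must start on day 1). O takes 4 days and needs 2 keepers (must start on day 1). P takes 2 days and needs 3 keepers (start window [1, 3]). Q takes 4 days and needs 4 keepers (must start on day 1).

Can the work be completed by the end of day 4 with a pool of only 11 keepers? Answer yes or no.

no

Total keeper-days = 46; over 4 days the average is 46/4 > 11, so some day must exceed 11.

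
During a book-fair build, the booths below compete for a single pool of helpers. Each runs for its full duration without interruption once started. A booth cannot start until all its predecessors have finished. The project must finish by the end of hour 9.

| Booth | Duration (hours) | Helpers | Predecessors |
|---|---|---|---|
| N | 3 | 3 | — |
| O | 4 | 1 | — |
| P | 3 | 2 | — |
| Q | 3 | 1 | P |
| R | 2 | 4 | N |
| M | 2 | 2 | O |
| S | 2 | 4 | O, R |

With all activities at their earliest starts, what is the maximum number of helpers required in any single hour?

7

Early-start schedule: N@1, O@1, P@1, Q@4, R@4, M@5, S@6.
Load per hour: hour 1: 6, hour 2: 6, hour 3: 6, hour 4: 6, hour 5: 7, hour 6: 7, hour 7: 4, hour 8: 0, hour 9: 0.
Peak is 7.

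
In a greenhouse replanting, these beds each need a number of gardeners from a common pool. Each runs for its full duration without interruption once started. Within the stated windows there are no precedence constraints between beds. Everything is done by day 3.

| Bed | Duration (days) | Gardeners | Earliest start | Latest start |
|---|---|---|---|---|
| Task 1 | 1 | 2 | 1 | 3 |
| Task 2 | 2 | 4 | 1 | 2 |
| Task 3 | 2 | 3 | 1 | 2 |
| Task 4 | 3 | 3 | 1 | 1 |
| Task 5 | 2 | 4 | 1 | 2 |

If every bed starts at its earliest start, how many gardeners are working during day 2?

14

At early start, day 2 has: Task 2, Task 3, Task 4, Task 5.
Demand: 4 + 3 + 3 + 4 = 14.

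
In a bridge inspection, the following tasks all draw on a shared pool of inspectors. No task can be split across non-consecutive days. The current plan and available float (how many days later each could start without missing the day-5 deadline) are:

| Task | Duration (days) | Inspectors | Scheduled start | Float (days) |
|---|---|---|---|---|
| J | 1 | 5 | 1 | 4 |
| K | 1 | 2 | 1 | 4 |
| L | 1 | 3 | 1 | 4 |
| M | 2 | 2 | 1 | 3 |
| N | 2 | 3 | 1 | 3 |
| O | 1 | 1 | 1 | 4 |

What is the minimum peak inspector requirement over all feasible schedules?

5

Early-start (J@1, K@1, L@1, M@1, N@1, O@1) gives peak 16: d1:16  d2:5  d3:0  d4:0  d5:0.
Shift K→2, L→2, M→3, N→3, O→5.
Schedule J@1, K@2, L@2, M@3, N@3, O@5: d1:5  d2:5  d3:5  d4:5  d5:1 — peak 5.
Total inspector-days = 21 over 5 days ⇒ peak ≥ ⌈21/5⌉ = 5, so 5 is optimal.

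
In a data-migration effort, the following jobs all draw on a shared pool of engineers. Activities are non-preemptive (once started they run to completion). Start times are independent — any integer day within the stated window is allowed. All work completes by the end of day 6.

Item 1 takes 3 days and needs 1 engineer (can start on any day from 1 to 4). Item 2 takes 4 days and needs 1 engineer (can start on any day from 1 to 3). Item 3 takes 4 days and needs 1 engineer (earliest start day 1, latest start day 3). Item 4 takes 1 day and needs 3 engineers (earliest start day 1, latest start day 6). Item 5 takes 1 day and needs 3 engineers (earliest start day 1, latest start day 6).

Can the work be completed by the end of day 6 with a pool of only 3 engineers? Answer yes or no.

yes

Schedule Item 1@1, Item 2@1, Item 3@1, Item 4@5, Item 5@6: d1:3  d2:3  d3:3  d4:2  d5:3  d6:3 — peak 3 ≤ 3.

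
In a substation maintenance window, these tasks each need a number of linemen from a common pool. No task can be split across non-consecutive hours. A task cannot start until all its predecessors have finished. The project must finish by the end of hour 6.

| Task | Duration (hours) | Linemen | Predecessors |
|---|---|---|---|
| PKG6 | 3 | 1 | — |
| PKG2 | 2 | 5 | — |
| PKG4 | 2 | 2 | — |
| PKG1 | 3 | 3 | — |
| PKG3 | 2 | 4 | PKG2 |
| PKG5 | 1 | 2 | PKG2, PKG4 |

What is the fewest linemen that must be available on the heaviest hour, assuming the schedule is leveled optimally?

7

Early-start (PKG6@1, PKG2@1, PKG4@1, PKG1@1, PKG3@3, PKG5@3) gives peak 11: h1:11  h2:11  h3:10  h4:4  h5:0  h6:0.
Shift PKG4→3, PKG1→3, PKG3→5, PKG5→6.
Schedule PKG6@1, PKG2@1, PKG4@3, PKG1@3, PKG3@5, PKG5@6: h1:6  h2:6  h3:6  h4:5  h5:7  h6:6 — peak 7.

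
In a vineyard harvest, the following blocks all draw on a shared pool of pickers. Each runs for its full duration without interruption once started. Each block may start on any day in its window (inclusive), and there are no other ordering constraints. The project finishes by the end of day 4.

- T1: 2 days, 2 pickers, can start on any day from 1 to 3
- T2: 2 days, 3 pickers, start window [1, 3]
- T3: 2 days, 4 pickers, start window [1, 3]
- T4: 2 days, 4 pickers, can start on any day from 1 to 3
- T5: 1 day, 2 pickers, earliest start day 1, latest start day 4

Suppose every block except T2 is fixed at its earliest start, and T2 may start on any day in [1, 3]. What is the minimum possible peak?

T2@1: d1:15  d2:13  d3:0  d4:0 → peak 15
T2@2: d1:12  d2:13  d3:3  d4:0 → peak 13
T2@3: d1:12  d2:10  d3:3  d4:3 → peak 12
Best is T2@3, peak 12.

12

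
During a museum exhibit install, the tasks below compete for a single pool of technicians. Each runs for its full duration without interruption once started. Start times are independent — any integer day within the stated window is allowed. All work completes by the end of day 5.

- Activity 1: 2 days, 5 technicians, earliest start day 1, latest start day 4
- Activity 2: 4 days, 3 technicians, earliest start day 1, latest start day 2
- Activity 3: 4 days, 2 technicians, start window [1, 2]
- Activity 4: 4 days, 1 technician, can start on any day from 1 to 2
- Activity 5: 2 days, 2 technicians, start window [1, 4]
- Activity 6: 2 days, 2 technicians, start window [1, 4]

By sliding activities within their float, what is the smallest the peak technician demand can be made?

11

Early-start (Activity 1@1, Activity 2@1, Activity 3@1, Activity 4@1, Activity 5@1, Activity 6@1) gives peak 15: d1:15  d2:15  d3:6  d4:6  d5:0.
Shift Activity 5→3, Activity 6→3.
Schedule Activity 1@1, Activity 2@1, Activity 3@1, Activity 4@1, Activity 5@3, Activity 6@3: d1:11  d2:11  d3:10  d4:10  d5:0 — peak 11.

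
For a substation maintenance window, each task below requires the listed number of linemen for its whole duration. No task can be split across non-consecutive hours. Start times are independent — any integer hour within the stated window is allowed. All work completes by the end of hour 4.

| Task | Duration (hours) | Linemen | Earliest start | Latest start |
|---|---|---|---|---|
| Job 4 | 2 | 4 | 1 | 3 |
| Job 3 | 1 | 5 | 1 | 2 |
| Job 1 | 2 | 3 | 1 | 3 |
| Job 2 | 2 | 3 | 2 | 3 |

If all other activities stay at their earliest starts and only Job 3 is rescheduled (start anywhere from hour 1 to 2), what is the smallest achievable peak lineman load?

Job 3@1: h1:12  h2:10  h3:3  h4:0 → peak 12
Job 3@2: h1:7  h2:15  h3:3  h4:0 → peak 15
Best is Job 3@1, peak 12.

12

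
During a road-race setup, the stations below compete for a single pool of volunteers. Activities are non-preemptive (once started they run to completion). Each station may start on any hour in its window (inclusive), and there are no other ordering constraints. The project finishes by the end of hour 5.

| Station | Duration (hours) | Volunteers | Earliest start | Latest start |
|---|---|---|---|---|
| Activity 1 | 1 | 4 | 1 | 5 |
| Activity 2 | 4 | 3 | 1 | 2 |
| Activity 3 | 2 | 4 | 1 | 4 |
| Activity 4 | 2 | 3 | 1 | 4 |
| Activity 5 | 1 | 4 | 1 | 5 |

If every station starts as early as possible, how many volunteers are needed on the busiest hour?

18

Early-start schedule: Activity 1@1, Activity 2@1, Activity 3@1, Activity 4@1, Activity 5@1.
Load per hour: hour 1: 18, hour 2: 10, hour 3: 3, hour 4: 3, hour 5: 0.
Peak is 18.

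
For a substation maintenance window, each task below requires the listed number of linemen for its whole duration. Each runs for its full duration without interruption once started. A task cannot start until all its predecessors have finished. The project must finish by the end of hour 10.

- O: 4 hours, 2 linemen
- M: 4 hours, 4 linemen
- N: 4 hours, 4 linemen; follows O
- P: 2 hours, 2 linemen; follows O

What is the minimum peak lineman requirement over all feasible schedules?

Schedule O@1, M@1, N@5, P@5: h1:6  h2:6  h3:6  h4:6  h5:6  h6:6  h7:4  h8:4  h9:0  h10:0 — peak 6.

6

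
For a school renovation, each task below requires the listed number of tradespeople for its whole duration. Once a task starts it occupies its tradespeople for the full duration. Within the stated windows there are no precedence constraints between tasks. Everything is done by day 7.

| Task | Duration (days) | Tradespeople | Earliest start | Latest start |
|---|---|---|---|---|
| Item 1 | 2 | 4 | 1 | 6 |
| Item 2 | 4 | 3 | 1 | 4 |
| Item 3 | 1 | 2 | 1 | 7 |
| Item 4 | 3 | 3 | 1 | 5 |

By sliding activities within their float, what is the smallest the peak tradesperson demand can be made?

Early-start (Item 1@1, Item 2@1, Item 3@1, Item 4@1) gives peak 12: d1:12  d2:10  d3:6  d4:3  d5:0  d6:0  d7:0.
Shift Item 2→3, Item 4→3.
Schedule Item 1@1, Item 2@3, Item 3@1, Item 4@3: d1:6  d2:4  d3:6  d4:6  d5:6  d6:3  d7:0 — peak 6.

6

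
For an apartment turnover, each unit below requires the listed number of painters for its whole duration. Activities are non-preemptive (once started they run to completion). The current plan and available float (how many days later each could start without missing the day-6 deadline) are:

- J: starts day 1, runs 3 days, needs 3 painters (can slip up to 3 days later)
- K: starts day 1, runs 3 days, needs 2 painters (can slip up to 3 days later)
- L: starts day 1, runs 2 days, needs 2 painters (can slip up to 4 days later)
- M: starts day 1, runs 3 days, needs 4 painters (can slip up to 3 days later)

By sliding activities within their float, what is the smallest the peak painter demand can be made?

Early-start (J@1, K@1, L@1, M@1) gives peak 11: d1:11  d2:11  d3:9  d4:0  d5:0  d6:0.
Shift L→4, M→4.
Schedule J@1, K@1, L@4, M@4: d1:5  d2:5  d3:5  d4:6  d5:6  d6:4 — peak 6.
Total painter-days = 31 over 6 days ⇒ peak ≥ ⌈31/6⌉ = 6, so 6 is optimal.

6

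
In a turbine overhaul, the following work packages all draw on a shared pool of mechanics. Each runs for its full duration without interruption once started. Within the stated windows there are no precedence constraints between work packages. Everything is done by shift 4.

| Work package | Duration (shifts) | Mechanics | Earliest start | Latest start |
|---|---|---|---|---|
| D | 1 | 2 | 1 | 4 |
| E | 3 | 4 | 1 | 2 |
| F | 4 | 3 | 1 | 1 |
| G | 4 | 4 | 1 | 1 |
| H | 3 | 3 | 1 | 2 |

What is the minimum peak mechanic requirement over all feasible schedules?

14

Early-start (D@1, E@1, F@1, G@1, H@1) gives peak 16: s1:16  s2:14  s3:14  s4:7.
Shift H→2.
Schedule D@1, E@1, F@1, G@1, H@2: s1:13  s2:14  s3:14  s4:10 — peak 14.
No arrangement of the 16 feasible schedules does better.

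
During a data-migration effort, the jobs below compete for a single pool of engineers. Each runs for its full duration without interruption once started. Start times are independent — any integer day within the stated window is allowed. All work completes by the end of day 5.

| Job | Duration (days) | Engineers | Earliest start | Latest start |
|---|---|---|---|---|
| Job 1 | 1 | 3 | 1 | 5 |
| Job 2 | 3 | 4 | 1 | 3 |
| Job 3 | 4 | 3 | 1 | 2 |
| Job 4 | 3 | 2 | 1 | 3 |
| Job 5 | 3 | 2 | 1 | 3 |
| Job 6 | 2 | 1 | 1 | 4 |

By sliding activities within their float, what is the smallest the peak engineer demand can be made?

Early-start (Job 1@1, Job 2@1, Job 3@1, Job 4@1, Job 5@1, Job 6@1) gives peak 15: d1:15  d2:12  d3:11  d4:3  d5:0.
Shift Job 4→2, Job 5→2, Job 6→4.
Schedule Job 1@1, Job 2@1, Job 3@1, Job 4@2, Job 5@2, Job 6@4: d1:10  d2:11  d3:11  d4:8  d5:1 — peak 11.

11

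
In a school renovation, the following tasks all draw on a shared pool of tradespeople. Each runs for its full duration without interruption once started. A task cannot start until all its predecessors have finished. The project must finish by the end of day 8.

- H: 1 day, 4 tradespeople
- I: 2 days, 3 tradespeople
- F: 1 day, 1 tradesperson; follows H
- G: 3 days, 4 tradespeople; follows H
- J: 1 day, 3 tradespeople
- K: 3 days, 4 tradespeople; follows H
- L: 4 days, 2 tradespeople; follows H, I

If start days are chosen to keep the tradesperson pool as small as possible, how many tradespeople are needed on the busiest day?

7

Early-start (H@1, I@1, F@2, G@2, J@1, K@2, L@3) gives peak 12: d1:10  d2:12  d3:10  d4:10  d5:2  d6:2  d7:0  d8:0.
Shift G→3, J→2, K→6.
Schedule H@1, I@1, F@2, G@3, J@2, K@6, L@3: d1:7  d2:7  d3:6  d4:6  d5:6  d6:6  d7:4  d8:4 — peak 7.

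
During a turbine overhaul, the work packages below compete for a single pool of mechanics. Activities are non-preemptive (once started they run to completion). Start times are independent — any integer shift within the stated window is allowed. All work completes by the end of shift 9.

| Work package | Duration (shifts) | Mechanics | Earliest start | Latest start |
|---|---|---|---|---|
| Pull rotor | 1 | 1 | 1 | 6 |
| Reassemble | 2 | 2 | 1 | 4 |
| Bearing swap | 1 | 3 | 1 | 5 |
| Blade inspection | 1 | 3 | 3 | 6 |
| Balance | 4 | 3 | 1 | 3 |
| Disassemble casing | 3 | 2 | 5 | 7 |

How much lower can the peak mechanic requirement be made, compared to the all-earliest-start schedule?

4

Early-start peak: s1:9  s2:5  s3:6  s4:3  s5:2  s6:2  s7:2  s8:0  s9:0 ⇒ 9.
Leveled (Pull rotor@1, Reassemble@2, Bearing swap@1, Blade inspection@6, Balance@2, Disassemble casing@5): s1:4  s2:5  s3:5  s4:3  s5:5  s6:5  s7:2  s8:0  s9:0 ⇒ 5.
Reduction 9 − 5 = 4.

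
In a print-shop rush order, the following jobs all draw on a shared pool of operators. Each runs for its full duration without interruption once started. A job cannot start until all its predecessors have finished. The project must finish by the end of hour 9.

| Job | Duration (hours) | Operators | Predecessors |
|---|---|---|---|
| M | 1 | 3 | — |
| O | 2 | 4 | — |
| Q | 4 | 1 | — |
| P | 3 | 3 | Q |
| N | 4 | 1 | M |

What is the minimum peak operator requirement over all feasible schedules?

Early-start (M@1, O@1, Q@1, P@5, N@2) gives peak 8: h1:8  h2:6  h3:2  h4:2  h5:4  h6:3  h7:3  h8:0  h9:0.
Shift O→8.
Schedule M@1, O@8, Q@1, P@5, N@2: h1:4  h2:2  h3:2  h4:2  h5:4  h6:3  h7:3  h8:4  h9:4 — peak 4.
Total operator-hours = 28 over 9 hours ⇒ peak ≥ ⌈28/9⌉ = 4, so 4 is optimal.

4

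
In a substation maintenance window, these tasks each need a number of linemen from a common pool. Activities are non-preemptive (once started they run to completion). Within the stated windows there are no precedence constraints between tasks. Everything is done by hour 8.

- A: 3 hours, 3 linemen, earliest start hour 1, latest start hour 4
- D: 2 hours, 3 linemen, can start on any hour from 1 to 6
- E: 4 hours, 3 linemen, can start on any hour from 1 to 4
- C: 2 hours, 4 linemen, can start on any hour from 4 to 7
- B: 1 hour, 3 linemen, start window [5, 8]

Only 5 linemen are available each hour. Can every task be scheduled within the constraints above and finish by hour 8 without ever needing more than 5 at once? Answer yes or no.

no

The minimum achievable peak is 6; 5 < 6, so no feasible schedule stays within the cap.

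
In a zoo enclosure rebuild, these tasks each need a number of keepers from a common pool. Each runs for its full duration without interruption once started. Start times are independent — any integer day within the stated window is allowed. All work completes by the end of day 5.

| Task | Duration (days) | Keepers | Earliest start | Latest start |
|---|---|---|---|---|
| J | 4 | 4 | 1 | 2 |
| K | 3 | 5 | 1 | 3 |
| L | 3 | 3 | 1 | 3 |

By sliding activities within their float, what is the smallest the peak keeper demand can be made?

Schedule J@1, K@1, L@1: d1:12  d2:12  d3:12  d4:4  d5:0 — peak 12.
No arrangement of the 18 feasible schedules does better.

12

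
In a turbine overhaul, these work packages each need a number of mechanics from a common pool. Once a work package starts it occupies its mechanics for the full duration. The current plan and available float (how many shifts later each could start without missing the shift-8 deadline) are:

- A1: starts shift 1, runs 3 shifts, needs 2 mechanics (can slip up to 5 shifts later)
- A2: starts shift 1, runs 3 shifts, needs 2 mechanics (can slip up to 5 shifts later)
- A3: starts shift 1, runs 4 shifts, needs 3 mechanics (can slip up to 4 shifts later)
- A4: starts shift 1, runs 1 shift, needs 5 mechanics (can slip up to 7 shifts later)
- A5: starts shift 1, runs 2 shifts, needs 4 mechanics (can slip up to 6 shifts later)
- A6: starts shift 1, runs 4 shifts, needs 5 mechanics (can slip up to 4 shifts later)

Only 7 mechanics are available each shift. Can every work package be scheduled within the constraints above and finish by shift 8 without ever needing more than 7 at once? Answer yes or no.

Total mechanic-shifts = 57; over 8 shifts the average is 57/8 > 7, so some shift must exceed 7.

no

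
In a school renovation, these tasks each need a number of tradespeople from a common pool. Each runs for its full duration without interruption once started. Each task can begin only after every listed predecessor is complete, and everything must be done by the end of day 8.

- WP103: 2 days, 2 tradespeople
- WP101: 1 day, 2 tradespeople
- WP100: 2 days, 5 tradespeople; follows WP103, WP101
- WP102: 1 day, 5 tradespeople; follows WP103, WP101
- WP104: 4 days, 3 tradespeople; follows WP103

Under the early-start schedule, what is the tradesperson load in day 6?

3

At early start, day 6 has: WP104.
Demand: 3 = 3.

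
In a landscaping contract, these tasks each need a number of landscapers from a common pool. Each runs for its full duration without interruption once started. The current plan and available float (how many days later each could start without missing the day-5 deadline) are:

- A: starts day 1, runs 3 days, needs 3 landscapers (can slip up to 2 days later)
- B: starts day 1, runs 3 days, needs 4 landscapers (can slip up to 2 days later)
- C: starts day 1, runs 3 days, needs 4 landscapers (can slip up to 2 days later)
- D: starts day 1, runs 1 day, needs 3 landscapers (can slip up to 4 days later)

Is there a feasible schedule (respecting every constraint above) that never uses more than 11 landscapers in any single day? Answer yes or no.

yes

Schedule A@1, B@1, C@1, D@4: d1:11  d2:11  d3:11  d4:3  d5:0 — peak 11 ≤ 11.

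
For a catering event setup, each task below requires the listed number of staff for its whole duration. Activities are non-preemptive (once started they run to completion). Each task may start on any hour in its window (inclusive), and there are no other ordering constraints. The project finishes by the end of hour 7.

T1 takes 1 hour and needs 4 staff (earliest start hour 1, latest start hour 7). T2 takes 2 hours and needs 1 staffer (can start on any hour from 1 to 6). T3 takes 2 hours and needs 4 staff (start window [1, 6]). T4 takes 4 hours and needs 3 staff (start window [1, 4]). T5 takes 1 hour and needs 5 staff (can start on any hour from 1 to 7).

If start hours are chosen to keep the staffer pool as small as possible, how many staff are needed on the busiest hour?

7

Early-start (T1@1, T2@1, T3@1, T4@1, T5@1) gives peak 17: h1:17  h2:8  h3:3  h4:3  h5:0  h6:0  h7:0.
Shift T3→2, T4→3, T5→7.
Schedule T1@1, T2@1, T3@2, T4@3, T5@7: h1:5  h2:5  h3:7  h4:3  h5:3  h6:3  h7:5 — peak 7.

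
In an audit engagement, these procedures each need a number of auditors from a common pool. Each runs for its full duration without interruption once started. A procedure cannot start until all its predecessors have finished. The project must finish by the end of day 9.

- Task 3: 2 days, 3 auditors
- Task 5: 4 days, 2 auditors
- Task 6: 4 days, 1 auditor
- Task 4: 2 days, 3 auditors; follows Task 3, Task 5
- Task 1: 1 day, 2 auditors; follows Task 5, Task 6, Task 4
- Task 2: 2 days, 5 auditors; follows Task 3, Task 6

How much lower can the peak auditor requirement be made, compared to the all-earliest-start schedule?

3

Early-start peak: d1:6  d2:6  d3:3  d4:3  d5:8  d6:8  d7:2  d8:0  d9:0 ⇒ 8.
Leveled (Task 3@1, Task 5@1, Task 6@3, Task 4@5, Task 1@7, Task 2@8): d1:5  d2:5  d3:3  d4:3  d5:4  d6:4  d7:2  d8:5  d9:5 ⇒ 5.
Reduction 8 − 5 = 3.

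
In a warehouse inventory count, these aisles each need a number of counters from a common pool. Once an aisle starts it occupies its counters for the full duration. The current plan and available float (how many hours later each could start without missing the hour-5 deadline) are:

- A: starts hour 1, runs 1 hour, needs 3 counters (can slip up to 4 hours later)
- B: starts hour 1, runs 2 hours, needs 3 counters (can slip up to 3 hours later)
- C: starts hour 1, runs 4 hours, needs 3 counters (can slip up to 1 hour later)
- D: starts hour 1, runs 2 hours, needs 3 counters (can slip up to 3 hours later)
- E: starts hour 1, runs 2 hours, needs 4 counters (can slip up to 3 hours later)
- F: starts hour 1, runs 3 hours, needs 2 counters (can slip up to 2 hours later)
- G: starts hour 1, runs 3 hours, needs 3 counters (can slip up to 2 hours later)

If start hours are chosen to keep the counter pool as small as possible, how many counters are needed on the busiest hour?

11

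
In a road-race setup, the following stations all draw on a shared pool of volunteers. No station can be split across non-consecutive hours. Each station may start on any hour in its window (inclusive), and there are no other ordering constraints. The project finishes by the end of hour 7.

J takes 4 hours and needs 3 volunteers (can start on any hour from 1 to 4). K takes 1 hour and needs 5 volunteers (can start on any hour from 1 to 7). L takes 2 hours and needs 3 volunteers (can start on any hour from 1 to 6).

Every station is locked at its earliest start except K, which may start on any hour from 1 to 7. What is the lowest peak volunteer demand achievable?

6

K@1: h1:11  h2:6  h3:3  h4:3  h5:0  h6:0  h7:0 → peak 11
K@2: h1:6  h2:11  h3:3  h4:3  h5:0  h6:0  h7:0 → peak 11
K@3: h1:6  h2:6  h3:8  h4:3  h5:0  h6:0  h7:0 → peak 8
K@4: h1:6  h2:6  h3:3  h4:8  h5:0  h6:0  h7:0 → peak 8
K@5: h1:6  h2:6  h3:3  h4:3  h5:5  h6:0  h7:0 → peak 6
K@6: h1:6  h2:6  h3:3  h4:3  h5:0  h6:5  h7:0 → peak 6
K@7: h1:6  h2:6  h3:3  h4:3  h5:0  h6:0  h7:5 → peak 6
Best is K@5, peak 6.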